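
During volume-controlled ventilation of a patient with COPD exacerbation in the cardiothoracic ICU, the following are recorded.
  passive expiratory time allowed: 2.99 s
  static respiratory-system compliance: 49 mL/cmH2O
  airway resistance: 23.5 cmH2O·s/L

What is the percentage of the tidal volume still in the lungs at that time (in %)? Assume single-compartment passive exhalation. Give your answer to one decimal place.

τ = R × C = 23.5 × 49 mL/cmH2O = 23.5 × 0.049 L/cmH2O = 1.152 s.
Passive exhalation: V(t)/V₀ = e^(−t/τ) = e^(−2.99/1.152) = 0.07461.
Fraction remaining = 0.07461 → 7.461%.

7.5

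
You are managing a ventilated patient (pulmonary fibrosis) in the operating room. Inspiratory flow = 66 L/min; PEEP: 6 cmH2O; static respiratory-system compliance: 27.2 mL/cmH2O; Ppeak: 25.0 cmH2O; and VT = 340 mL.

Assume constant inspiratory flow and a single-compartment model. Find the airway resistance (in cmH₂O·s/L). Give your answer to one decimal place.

5.9

Flow: 66 L/min ÷ 60 = 1.1 L/s.
Equation of motion (constant flow): PIP = Vt/C + R·V̇ + PEEP.
R·V̇ = PIP − Vt/C − PEEP = 25.0 − 340/27.2 − 6 = 25.0 − 12.5 − 6 = 6.5 cmH2O.
R = 6.5 / 1.1 = 5.909 cmH2O·s/L.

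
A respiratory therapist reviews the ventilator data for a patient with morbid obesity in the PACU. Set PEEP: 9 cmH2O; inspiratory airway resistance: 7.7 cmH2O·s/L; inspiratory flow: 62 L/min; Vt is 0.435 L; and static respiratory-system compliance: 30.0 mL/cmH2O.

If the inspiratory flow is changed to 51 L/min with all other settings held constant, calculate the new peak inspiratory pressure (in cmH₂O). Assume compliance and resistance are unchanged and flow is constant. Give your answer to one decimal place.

Flow: 62 L/min ÷ 60 = 1.0333 L/s.
New flow: 51 L/min ÷ 60 = 0.85 L/s.
PIP = Vt/C + R·V̇ + PEEP (constant-flow equation of motion).
Only the resistive term changes: ΔPIP = R × ΔV̇ = 7.7 × (0.85 − 1.0333) = 7.7 × -0.1833 = -1.411 cmH2O.
Original PIP = 435/30.0 + 7.7×1.0333 + 9 = 31.456 cmH2O; new PIP = 31.456 + (-1.411) = 30.045 cmH2O.

30.0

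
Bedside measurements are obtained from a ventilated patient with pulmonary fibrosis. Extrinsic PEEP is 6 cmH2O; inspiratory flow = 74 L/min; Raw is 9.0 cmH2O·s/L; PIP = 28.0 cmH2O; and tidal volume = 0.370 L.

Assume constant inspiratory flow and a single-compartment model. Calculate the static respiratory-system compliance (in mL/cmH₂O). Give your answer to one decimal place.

Flow: 74 L/min ÷ 60 = 1.2333 L/s.
Equation of motion (constant flow): PIP = Vt/C + R·V̇ + PEEP.
Vt/C = PIP − R·V̇ − PEEP = 28.0 − 9.0×1.2333 − 6 = 28.0 − 11.1 − 6 = 10.9 cmH2O.
C = Vt / 10.9 = 370 / 10.9 = 33.945 mL/cmH2O.

33.9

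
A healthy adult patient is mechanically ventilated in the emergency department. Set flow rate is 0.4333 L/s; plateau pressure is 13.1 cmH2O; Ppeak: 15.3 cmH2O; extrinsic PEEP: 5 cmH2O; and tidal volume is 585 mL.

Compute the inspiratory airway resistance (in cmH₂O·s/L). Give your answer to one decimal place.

5.1

Raw = (PIP − Pplat) / flow = (15.3 − 13.1) / 0.4333 = 2.2 / 0.4333 = 5.077 cmH2O·s/L.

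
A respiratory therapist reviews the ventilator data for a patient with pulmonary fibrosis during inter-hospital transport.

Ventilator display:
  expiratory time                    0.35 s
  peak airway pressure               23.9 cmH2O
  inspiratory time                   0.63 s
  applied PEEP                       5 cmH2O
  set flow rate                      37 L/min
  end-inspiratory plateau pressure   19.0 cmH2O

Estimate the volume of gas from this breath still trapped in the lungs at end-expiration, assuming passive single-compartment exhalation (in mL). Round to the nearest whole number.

Flow: 37 L/min ÷ 60 = 0.6167 L/s.
Vt = flow × Ti = 0.6167 L/s × 0.63 s × 1000 mL/L = 388.52 mL.
R = (PIP − Pplat)/V̇ = (23.9 − 19.0) / 0.6167 = 4.9/0.6167 = 7.946 cmH2O·s/L.
C = Vt/(Pplat − PEEP) = 388.52 / (19.0 − 5) = 388.52/14.0 = 27.751 mL/cmH2O.
τ = R × C = 7.946 × 0.02775 L/cmH2O = 0.2205 s.
Fraction remaining = e^(−Te/τ) = e^(−0.35/0.2205) = 0.2045.
Trapped volume = 388.52 × 0.2045 = 79.452 mL.

79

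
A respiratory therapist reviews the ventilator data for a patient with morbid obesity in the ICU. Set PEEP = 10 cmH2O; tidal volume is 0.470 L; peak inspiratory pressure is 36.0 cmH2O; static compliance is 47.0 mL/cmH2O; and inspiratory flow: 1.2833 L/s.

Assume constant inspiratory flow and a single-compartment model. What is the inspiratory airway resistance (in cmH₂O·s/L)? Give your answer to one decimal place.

12.5

Equation of motion (constant flow): PIP = Vt/C + R·V̇ + PEEP.
R·V̇ = PIP − Vt/C − PEEP = 36.0 − 470/47.0 − 10 = 36.0 − 10.0 − 10 = 16.0 cmH2O.
R = 16.0 / 1.2833 = 12.468 cmH2O·s/L.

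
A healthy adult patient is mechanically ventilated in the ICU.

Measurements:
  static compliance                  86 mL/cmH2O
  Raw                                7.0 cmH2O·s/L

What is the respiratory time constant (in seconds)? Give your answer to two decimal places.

τ = R × C = 7.0 × 86 mL/cmH2O = 7.0 × 0.086 L/cmH2O = 0.602 s.

0.60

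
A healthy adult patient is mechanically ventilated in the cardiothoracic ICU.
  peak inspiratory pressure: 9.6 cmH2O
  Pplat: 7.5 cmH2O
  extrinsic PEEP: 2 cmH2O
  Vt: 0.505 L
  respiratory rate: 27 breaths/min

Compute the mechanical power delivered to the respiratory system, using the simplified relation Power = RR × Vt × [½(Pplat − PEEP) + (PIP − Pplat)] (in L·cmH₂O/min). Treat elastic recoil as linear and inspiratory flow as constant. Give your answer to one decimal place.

66.1

Per-breath work = Vt × [½(Pplat−PEEP) + (PIP−Pplat)] = 0.505 × [0.5×5.5 + 2.1] = 0.505 × 4.85 = 2.449 L·cmH2O.
Power = 27 × 2.449 = 66.123 L·cmH2O/min.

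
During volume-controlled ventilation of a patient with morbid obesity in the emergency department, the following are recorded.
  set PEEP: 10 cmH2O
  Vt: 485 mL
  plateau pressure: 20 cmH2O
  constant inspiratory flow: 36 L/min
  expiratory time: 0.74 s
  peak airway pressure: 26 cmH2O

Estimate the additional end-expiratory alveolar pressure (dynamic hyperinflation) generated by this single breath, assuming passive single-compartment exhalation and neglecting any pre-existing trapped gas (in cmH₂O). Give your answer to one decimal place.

2.2

Flow: 36 L/min ÷ 60 = 0.6 L/s.
R = (PIP − Pplat)/V̇ = (26 − 20) / 0.6 = 6.0/0.6 = 10.0 cmH2O·s/L.
C = Vt/(Pplat − PEEP) = 485.0 / (20 − 10) = 485.0/10.0 = 48.5 mL/cmH2O.
τ = R × C = 10.0 × 0.0485 L/cmH2O = 0.485 s.
Fraction remaining = e^(−Te/τ) = e^(−0.74/0.485) = 0.2175; trapped volume = 485.0 × 0.2175 = 105.49 mL.
Additional alveolar pressure from trapping ≈ V_trapped / C = 105.49 / 48.5 = 2.175 cmH2O.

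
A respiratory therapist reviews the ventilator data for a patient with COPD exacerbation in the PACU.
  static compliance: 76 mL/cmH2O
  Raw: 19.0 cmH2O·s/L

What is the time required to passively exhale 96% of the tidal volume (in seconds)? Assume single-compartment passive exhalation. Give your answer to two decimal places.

τ = R × C = 19.0 × 76 mL/cmH2O = 19.0 × 0.076 L/cmH2O = 1.444 s.
Exhaled fraction f = 1 − e^(−t/τ) → t = −τ·ln(1 − f) = −1.444·ln(0.04) = 4.648 s.

4.65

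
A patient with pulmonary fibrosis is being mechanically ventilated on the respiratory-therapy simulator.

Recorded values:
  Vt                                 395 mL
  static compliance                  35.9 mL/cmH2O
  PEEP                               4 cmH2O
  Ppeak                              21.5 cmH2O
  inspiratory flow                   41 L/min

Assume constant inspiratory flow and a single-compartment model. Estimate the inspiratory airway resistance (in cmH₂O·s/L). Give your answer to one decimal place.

Flow: 41 L/min ÷ 60 = 0.6833 L/s.
Equation of motion (constant flow): PIP = Vt/C + R·V̇ + PEEP.
R·V̇ = PIP − Vt/C − PEEP = 21.5 − 395/35.9 − 4 = 21.5 − 11.003 − 4 = 6.497 cmH2O.
R = 6.497 / 0.6833 = 9.508 cmH2O·s/L.

9.5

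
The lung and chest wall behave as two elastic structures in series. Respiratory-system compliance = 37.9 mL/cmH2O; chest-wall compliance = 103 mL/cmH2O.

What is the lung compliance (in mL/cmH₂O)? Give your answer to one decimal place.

1/CL = 1/Crs − 1/Ccw.
1/CL = 1/37.9 − 1/103 = 0.01668.
CL = 59.952 mL/cmH2O.

60.0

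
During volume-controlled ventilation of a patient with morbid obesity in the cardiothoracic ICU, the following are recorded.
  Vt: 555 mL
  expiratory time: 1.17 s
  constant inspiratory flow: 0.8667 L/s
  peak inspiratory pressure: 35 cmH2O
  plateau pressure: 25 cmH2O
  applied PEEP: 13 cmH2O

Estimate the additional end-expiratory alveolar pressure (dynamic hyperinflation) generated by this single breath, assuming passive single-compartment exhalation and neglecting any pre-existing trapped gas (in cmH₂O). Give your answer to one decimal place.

R = (PIP − Pplat)/V̇ = (35 − 25) / 0.8667 = 10.0/0.8667 = 11.538 cmH2O·s/L.
C = Vt/(Pplat − PEEP) = 555.0 / (25 − 13) = 555.0/12.0 = 46.25 mL/cmH2O.
τ = R × C = 11.538 × 0.04625 L/cmH2O = 0.5336 s.
Fraction remaining = e^(−Te/τ) = e^(−1.17/0.5336) = 0.1116; trapped volume = 555.0 × 0.1116 = 61.938 mL.
Additional alveolar pressure from trapping ≈ V_trapped / C = 61.938 / 46.25 = 1.339 cmH2O.

1.3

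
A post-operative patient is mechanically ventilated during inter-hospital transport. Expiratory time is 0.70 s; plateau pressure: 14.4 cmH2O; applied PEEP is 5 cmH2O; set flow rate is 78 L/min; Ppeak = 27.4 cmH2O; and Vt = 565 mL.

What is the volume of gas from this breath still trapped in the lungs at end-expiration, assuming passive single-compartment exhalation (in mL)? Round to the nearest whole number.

Flow: 78 L/min ÷ 60 = 1.3 L/s.
R = (PIP − Pplat)/V̇ = (27.4 − 14.4) / 1.3 = 13.0/1.3 = 10.0 cmH2O·s/L.
C = Vt/(Pplat − PEEP) = 565.0 / (14.4 − 5) = 565.0/9.4 = 60.106 mL/cmH2O.
τ = R × C = 10.0 × 0.06011 L/cmH2O = 0.6011 s.
Fraction remaining = e^(−Te/τ) = e^(−0.70/0.6011) = 0.3121.
Trapped volume = 565.0 × 0.3121 = 176.34 mL.

176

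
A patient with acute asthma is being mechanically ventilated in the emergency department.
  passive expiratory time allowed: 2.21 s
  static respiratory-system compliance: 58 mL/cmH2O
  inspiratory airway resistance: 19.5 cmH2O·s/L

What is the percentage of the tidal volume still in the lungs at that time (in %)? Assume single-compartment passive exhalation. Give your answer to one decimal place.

14.2

τ = R × C = 19.5 × 58 mL/cmH2O = 19.5 × 0.058 L/cmH2O = 1.131 s.
Passive exhalation: V(t)/V₀ = e^(−t/τ) = e^(−2.21/1.131) = 0.1417.
Fraction remaining = 0.1417 → 14.17%.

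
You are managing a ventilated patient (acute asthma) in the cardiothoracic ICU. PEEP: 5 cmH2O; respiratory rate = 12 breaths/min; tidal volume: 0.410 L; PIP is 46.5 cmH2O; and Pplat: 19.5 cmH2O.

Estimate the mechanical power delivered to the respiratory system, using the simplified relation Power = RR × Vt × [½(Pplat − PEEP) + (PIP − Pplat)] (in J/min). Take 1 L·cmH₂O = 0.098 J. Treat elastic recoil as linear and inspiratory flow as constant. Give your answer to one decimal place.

16.5

Per-breath work = Vt × [½(Pplat−PEEP) + (PIP−Pplat)] = 0.410 × [0.5×14.5 + 27.0] = 0.410 × 34.25 = 14.043 L·cmH2O.
Power = 12 × 14.043 = 168.52 L·cmH2O/min.
× 0.098 J/(L·cmH2O) → 16.515 J/min.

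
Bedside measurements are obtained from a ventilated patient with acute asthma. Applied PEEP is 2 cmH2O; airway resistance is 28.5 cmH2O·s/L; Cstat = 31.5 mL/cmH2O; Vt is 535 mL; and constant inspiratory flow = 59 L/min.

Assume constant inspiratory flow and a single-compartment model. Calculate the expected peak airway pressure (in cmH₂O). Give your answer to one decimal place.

47.0

Flow: 59 L/min ÷ 60 = 0.9833 L/s.
Equation of motion (constant flow): PIP = Vt/C + R·V̇ + PEEP.
PIP = 535/31.5 + 28.5×0.9833 + 2 = 16.984 + 28.024 + 2 = 47.008 cmH2O.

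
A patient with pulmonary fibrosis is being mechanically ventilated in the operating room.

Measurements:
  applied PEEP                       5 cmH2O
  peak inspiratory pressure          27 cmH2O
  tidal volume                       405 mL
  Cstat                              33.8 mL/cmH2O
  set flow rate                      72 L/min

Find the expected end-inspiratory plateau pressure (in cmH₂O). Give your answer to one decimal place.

Pplat = PEEP + Vt / Cstat = 5 + 405 / 33.8 = 5 + 11.982 = 16.982 cmH2O.

17.0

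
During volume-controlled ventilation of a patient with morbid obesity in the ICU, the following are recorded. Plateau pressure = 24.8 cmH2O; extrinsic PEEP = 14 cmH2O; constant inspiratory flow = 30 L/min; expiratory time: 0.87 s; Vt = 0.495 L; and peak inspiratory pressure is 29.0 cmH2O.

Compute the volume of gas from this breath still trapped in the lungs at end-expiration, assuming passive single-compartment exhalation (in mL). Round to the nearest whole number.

52

Flow: 30 L/min ÷ 60 = 0.5 L/s.
R = (PIP − Pplat)/V̇ = (29.0 − 24.8) / 0.5 = 4.2/0.5 = 8.4 cmH2O·s/L.
C = Vt/(Pplat − PEEP) = 495.0 / (24.8 − 14) = 495.0/10.8 = 45.833 mL/cmH2O.
τ = R × C = 8.4 × 0.04583 L/cmH2O = 0.385 s.
Fraction remaining = e^(−Te/τ) = e^(−0.87/0.385) = 0.1044.
Trapped volume = 495.0 × 0.1044 = 51.678 mL.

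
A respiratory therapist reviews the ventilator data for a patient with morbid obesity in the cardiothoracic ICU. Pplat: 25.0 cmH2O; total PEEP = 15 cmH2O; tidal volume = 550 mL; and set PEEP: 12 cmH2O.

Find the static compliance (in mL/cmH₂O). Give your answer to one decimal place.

55.0

End-expiratory occlusion gives total PEEP = 15 cmH2O (intrinsic PEEP = 15 − 12 = 3). Use total PEEP for the elastic gradient.
Cstat = Vt / (Pplat − PEEPtotal) = 550 / (25.0 − 15) = 550 / 10.0 = 55.0 mL/cmH2O.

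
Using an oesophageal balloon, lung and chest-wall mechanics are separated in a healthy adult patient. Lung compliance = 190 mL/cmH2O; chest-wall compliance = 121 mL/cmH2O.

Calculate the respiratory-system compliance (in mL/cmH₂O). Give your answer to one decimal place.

73.9

Lung and chest wall are elastances in series: 1/Crs = 1/CL + 1/Ccw.
1/Crs = 1/190 + 1/121 = 0.01353.
Crs = 73.91 mL/cmH2O.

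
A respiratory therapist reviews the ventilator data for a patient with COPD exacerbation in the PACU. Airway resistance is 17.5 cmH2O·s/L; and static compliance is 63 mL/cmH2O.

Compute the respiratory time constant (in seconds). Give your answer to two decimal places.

1.10

τ = R × C = 17.5 × 63 mL/cmH2O = 17.5 × 0.063 L/cmH2O = 1.103 s.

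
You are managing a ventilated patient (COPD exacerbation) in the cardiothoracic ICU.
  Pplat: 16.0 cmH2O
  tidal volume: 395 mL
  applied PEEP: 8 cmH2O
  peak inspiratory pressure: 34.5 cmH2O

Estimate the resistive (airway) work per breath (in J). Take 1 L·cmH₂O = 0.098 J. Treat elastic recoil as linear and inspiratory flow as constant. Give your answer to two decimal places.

0.72

With constant inspiratory flow the resistive pressure is constant at PIP − Pplat = 34.5 − 16.0 = 18.5 cmH2O, so resistive work = 18.5 × 0.395 = 7.308 L·cmH2O.
× 0.098 J/(L·cmH2O) → 0.7162 J.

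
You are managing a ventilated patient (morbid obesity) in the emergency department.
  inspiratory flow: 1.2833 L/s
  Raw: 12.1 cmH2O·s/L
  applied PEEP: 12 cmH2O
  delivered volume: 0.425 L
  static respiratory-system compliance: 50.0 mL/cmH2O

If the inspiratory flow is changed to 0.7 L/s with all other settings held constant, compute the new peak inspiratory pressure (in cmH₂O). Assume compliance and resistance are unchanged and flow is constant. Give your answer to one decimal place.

PIP = Vt/C + R·V̇ + PEEP (constant-flow equation of motion).
Only the resistive term changes: ΔPIP = R × ΔV̇ = 12.1 × (0.7 − 1.2833) = 12.1 × -0.5833 = -7.058 cmH2O.
Original PIP = 425/50.0 + 12.1×1.2833 + 12 = 36.028 cmH2O; new PIP = 36.028 + (-7.058) = 28.97 cmH2O.

29.0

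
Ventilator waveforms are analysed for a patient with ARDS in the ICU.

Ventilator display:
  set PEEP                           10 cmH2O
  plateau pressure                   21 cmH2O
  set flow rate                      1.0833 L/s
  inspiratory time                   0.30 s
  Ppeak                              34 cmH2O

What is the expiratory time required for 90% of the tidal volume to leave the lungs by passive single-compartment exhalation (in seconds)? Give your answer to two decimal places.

0.82

Vt = flow × Ti = 1.0833 L/s × 0.30 s × 1000 mL/L = 324.99 mL.
R = (PIP − Pplat)/V̇ = (34 − 21) / 1.0833 = 13.0/1.0833 = 12.0 cmH2O·s/L.
C = Vt/(Pplat − PEEP) = 324.99 / (21 − 10) = 324.99/11.0 = 29.545 mL/cmH2O.
τ = R × C = 12.0 × 0.02955 L/cmH2O = 0.3546 s.
t = −τ·ln(1 − 0.90) = −0.3546·ln(0.1) = 0.8165 s.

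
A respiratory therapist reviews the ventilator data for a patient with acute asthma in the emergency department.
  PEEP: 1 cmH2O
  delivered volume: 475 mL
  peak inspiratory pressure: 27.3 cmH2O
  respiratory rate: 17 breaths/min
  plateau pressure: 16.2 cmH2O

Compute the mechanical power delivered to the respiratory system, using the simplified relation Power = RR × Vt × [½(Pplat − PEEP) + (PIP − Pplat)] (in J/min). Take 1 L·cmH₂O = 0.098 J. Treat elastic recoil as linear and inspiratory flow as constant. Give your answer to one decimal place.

Per-breath work = Vt × [½(Pplat−PEEP) + (PIP−Pplat)] = 0.475 × [0.5×15.2 + 11.1] = 0.475 × 18.7 = 8.883 L·cmH2O.
Power = 17 × 8.883 = 151.01 L·cmH2O/min.
× 0.098 J/(L·cmH2O) → 14.799 J/min.

14.8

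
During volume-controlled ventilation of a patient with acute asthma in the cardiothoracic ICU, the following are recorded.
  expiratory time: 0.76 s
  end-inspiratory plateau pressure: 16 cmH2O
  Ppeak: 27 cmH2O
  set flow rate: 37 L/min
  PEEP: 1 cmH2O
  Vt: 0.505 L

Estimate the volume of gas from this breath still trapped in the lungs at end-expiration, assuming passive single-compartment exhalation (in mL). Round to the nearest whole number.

142

Flow: 37 L/min ÷ 60 = 0.6167 L/s.
R = (PIP − Pplat)/V̇ = (27 − 16) / 0.6167 = 11.0/0.6167 = 17.837 cmH2O·s/L.
C = Vt/(Pplat − PEEP) = 505.0 / (16 − 1) = 505.0/15.0 = 33.667 mL/cmH2O.
τ = R × C = 17.837 × 0.03367 L/cmH2O = 0.6006 s.
Fraction remaining = e^(−Te/τ) = e^(−0.76/0.6006) = 0.2821.
Trapped volume = 505.0 × 0.2821 = 142.46 mL.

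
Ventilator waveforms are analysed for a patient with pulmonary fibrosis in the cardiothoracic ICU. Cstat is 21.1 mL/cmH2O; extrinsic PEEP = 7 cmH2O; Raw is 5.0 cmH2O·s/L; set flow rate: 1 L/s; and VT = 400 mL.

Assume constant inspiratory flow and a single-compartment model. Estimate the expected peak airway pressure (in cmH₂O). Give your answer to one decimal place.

31.0

Equation of motion (constant flow): PIP = Vt/C + R·V̇ + PEEP.
PIP = 400/21.1 + 5.0×1 + 7 = 18.957 + 5.0 + 7 = 30.957 cmH2O.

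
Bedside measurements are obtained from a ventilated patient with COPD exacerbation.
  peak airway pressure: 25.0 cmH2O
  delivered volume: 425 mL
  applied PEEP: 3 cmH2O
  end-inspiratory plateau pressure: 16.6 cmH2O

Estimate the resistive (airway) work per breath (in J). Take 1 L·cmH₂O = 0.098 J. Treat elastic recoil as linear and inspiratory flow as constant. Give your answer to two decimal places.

0.35

With constant inspiratory flow the resistive pressure is constant at PIP − Pplat = 25.0 − 16.6 = 8.4 cmH2O, so resistive work = 8.4 × 0.425 = 3.57 L·cmH2O.
× 0.098 J/(L·cmH2O) → 0.3499 J.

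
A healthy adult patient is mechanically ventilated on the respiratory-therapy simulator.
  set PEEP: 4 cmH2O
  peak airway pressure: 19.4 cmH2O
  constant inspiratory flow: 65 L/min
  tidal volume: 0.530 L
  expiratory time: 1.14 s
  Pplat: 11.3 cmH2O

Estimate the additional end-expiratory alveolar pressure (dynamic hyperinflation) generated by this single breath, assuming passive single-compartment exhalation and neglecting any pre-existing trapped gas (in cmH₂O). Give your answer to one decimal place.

0.9

Flow: 65 L/min ÷ 60 = 1.0833 L/s.
R = (PIP − Pplat)/V̇ = (19.4 − 11.3) / 1.0833 = 8.1/1.0833 = 7.477 cmH2O·s/L.
C = Vt/(Pplat − PEEP) = 530.0 / (11.3 − 4) = 530.0/7.3 = 72.603 mL/cmH2O.
τ = R × C = 7.477 × 0.0726 L/cmH2O = 0.5428 s.
Fraction remaining = e^(−Te/τ) = e^(−1.14/0.5428) = 0.1224; trapped volume = 530.0 × 0.1224 = 64.872 mL.
Additional alveolar pressure from trapping ≈ V_trapped / C = 64.872 / 72.603 = 0.8935 cmH2O.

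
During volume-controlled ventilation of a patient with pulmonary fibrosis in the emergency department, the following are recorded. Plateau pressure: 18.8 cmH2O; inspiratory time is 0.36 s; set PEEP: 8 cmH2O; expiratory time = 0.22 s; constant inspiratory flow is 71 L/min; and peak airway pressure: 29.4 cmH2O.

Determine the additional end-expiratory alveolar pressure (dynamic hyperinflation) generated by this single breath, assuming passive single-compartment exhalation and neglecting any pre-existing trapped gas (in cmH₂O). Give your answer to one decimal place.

5.8

Flow: 71 L/min ÷ 60 = 1.1833 L/s.
Vt = flow × Ti = 1.1833 L/s × 0.36 s × 1000 mL/L = 425.99 mL.
R = (PIP − Pplat)/V̇ = (29.4 − 18.8) / 1.1833 = 10.6/1.1833 = 8.958 cmH2O·s/L.
C = Vt/(Pplat − PEEP) = 425.99 / (18.8 − 8) = 425.99/10.8 = 39.444 mL/cmH2O.
τ = R × C = 8.958 × 0.03944 L/cmH2O = 0.3533 s.
Fraction remaining = e^(−Te/τ) = e^(−0.22/0.3533) = 0.5365; trapped volume = 425.99 × 0.5365 = 228.54 mL.
Additional alveolar pressure from trapping ≈ V_trapped / C = 228.54 / 39.444 = 5.794 cmH2O.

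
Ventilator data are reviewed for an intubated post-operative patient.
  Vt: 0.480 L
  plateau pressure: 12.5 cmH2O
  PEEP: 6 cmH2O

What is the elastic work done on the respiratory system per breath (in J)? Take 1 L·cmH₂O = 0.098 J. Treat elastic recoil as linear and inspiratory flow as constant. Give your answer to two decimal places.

Elastic work ≈ ½ × (Pplat − PEEP) × Vt = 0.5 × (12.5 − 6) × 0.480 L = 0.5 × 6.5 × 0.480 = 1.56 L·cmH2O.
× 0.098 J/(L·cmH2O) → 0.1529 J.

0.15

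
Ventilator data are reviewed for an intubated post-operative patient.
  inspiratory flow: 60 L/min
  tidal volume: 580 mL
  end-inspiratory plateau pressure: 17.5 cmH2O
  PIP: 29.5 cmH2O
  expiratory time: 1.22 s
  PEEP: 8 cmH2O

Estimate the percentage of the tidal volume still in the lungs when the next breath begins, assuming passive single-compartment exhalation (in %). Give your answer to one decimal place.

18.9

Flow: 60 L/min ÷ 60 = 1 L/s.
R = (PIP − Pplat)/V̇ = (29.5 − 17.5) / 1 = 12.0/1 = 12.0 cmH2O·s/L.
C = Vt/(Pplat − PEEP) = 580.0 / (17.5 − 8) = 580.0/9.5 = 61.053 mL/cmH2O.
τ = R × C = 12.0 × 0.06105 L/cmH2O = 0.7326 s.
Fraction remaining at end-expiration = e^(−Te/τ) = e^(−1.22/0.7326) = 0.1891 → 18.91%.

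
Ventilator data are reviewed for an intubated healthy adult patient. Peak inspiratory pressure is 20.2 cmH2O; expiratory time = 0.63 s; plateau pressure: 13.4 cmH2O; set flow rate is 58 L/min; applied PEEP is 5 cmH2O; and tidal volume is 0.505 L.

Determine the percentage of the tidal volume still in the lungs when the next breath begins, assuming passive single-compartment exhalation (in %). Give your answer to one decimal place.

Flow: 58 L/min ÷ 60 = 0.9667 L/s.
R = (PIP − Pplat)/V̇ = (20.2 − 13.4) / 0.9667 = 6.8/0.9667 = 7.034 cmH2O·s/L.
C = Vt/(Pplat − PEEP) = 505.0 / (13.4 − 5) = 505.0/8.4 = 60.119 mL/cmH2O.
τ = R × C = 7.034 × 0.06012 L/cmH2O = 0.4229 s.
Fraction remaining at end-expiration = e^(−Te/τ) = e^(−0.63/0.4229) = 0.2254 → 22.54%.

22.5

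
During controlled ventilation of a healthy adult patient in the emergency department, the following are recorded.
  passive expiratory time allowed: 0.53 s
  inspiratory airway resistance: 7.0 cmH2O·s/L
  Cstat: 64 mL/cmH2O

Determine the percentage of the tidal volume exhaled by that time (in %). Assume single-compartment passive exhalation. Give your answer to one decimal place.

69.4

τ = R × C = 7.0 × 64 mL/cmH2O = 7.0 × 0.064 L/cmH2O = 0.448 s.
Passive exhalation: V(t)/V₀ = e^(−t/τ) = e^(−0.53/0.448) = 0.3063.
Fraction exhaled = 1 − 0.3063 = 0.6937 → 69.37%.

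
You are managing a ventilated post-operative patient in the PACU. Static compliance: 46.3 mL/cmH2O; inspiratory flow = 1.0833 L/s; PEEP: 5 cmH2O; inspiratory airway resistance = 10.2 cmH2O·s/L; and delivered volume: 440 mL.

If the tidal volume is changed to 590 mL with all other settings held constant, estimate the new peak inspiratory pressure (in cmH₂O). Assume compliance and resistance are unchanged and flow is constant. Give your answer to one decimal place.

28.8

PIP = Vt/C + R·V̇ + PEEP (constant-flow equation of motion).
Only the elastic term changes: ΔPIP = ΔVt / C = (590 − 440) / 46.3 = 3.24 cmH2O.
Original PIP = 440/46.3 + 10.2×1.0833 + 5 = 25.553 cmH2O; new PIP = 25.553 + (3.24) = 28.793 cmH2O.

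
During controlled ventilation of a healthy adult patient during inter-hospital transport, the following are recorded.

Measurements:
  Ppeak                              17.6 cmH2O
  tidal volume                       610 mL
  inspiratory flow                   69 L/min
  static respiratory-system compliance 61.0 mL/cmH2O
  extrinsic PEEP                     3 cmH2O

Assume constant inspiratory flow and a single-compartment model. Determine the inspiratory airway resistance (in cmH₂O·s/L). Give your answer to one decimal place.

Flow: 69 L/min ÷ 60 = 1.15 L/s.
Equation of motion (constant flow): PIP = Vt/C + R·V̇ + PEEP.
R·V̇ = PIP − Vt/C − PEEP = 17.6 − 610/61.0 − 3 = 17.6 − 10.0 − 3 = 4.6 cmH2O.
R = 4.6 / 1.15 = 4.0 cmH2O·s/L.

4.0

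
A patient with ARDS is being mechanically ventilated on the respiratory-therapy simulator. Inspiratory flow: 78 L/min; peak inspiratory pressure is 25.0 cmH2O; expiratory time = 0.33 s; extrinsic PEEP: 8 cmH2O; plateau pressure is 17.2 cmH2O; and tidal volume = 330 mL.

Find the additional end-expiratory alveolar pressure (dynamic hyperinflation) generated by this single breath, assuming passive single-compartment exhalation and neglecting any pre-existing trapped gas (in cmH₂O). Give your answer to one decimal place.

2.0

Flow: 78 L/min ÷ 60 = 1.3 L/s.
R = (PIP − Pplat)/V̇ = (25.0 − 17.2) / 1.3 = 7.8/1.3 = 6.0 cmH2O·s/L.
C = Vt/(Pplat − PEEP) = 330.0 / (17.2 − 8) = 330.0/9.2 = 35.87 mL/cmH2O.
τ = R × C = 6.0 × 0.03587 L/cmH2O = 0.2152 s.
Fraction remaining = e^(−Te/τ) = e^(−0.33/0.2152) = 0.2158; trapped volume = 330.0 × 0.2158 = 71.214 mL.
Additional alveolar pressure from trapping ≈ V_trapped / C = 71.214 / 35.87 = 1.985 cmH2O.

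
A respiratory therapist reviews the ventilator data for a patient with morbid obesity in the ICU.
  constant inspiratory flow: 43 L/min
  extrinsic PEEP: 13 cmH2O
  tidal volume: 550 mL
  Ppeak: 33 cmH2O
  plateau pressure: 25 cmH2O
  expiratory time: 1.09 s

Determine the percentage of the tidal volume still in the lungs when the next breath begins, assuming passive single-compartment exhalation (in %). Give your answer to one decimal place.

11.9

Flow: 43 L/min ÷ 60 = 0.7167 L/s.
R = (PIP − Pplat)/V̇ = (33 − 25) / 0.7167 = 8.0/0.7167 = 11.162 cmH2O·s/L.
C = Vt/(Pplat − PEEP) = 550.0 / (25 − 13) = 550.0/12.0 = 45.833 mL/cmH2O.
τ = R × C = 11.162 × 0.04583 L/cmH2O = 0.5116 s.
Fraction remaining at end-expiration = e^(−Te/τ) = e^(−1.09/0.5116) = 0.1188 → 11.88%.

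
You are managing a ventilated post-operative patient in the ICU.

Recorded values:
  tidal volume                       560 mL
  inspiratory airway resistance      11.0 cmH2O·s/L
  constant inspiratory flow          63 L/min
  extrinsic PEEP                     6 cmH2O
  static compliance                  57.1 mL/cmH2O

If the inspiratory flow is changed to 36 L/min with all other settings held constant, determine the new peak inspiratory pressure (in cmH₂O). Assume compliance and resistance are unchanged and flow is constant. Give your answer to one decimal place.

22.4

Flow: 63 L/min ÷ 60 = 1.05 L/s.
New flow: 36 L/min ÷ 60 = 0.6 L/s.
PIP = Vt/C + R·V̇ + PEEP (constant-flow equation of motion).
Only the resistive term changes: ΔPIP = R × ΔV̇ = 11.0 × (0.6 − 1.05) = 11.0 × -0.45 = -4.95 cmH2O.
Original PIP = 560/57.1 + 11.0×1.05 + 6 = 27.357 cmH2O; new PIP = 27.357 + (-4.95) = 22.407 cmH2O.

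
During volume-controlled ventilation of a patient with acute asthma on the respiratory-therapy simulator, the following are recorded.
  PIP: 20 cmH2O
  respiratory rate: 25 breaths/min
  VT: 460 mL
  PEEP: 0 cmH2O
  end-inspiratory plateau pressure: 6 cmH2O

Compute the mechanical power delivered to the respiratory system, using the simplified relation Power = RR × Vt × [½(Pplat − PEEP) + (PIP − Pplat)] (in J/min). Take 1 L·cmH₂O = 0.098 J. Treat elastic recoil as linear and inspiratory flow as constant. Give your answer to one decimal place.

19.2

Per-breath work = Vt × [½(Pplat−PEEP) + (PIP−Pplat)] = 0.460 × [0.5×6.0 + 14.0] = 0.460 × 17.0 = 7.82 L·cmH2O.
Power = 25 × 7.82 = 195.5 L·cmH2O/min.
× 0.098 J/(L·cmH2O) → 19.159 J/min.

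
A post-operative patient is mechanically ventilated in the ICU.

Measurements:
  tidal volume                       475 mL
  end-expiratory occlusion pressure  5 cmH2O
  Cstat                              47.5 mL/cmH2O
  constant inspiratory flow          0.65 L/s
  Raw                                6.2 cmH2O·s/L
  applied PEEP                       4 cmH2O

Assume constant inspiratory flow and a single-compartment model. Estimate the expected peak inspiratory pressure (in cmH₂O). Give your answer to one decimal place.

Total PEEP = 5 cmH2O (set 4 + intrinsic 1); this is the baseline alveolar pressure.
Equation of motion (constant flow): PIP = Vt/C + R·V̇ + PEEP.
PIP = 475/47.5 + 6.2×0.65 + 5 = 10.0 + 4.03 + 5 = 19.03 cmH2O.

19.0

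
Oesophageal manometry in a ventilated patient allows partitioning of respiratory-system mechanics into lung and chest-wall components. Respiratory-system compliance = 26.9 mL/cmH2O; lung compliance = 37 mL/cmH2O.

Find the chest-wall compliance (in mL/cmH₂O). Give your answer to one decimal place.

98.5

1/Ccw = 1/Crs − 1/CL.
1/Ccw = 1/26.9 − 1/37 = 0.01015.
Ccw = 98.522 mL/cmH2O.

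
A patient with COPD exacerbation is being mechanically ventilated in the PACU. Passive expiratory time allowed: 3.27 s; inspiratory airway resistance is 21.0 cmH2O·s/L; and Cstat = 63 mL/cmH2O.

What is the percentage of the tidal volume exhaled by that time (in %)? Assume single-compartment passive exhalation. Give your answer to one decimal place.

τ = R × C = 21.0 × 63 mL/cmH2O = 21.0 × 0.063 L/cmH2O = 1.323 s.
Passive exhalation: V(t)/V₀ = e^(−t/τ) = e^(−3.27/1.323) = 0.08444.
Fraction exhaled = 1 − 0.08444 = 0.9156 → 91.56%.

91.6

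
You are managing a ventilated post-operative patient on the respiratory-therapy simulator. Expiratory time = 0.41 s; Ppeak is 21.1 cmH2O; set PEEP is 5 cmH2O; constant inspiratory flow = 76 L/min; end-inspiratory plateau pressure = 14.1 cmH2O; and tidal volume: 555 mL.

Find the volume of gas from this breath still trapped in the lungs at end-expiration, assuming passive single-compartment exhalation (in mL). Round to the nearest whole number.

164

Flow: 76 L/min ÷ 60 = 1.2667 L/s.
R = (PIP − Pplat)/V̇ = (21.1 − 14.1) / 1.2667 = 7.0/1.2667 = 5.526 cmH2O·s/L.
C = Vt/(Pplat − PEEP) = 555.0 / (14.1 − 5) = 555.0/9.1 = 60.989 mL/cmH2O.
τ = R × C = 5.526 × 0.06099 L/cmH2O = 0.337 s.
Fraction remaining = e^(−Te/τ) = e^(−0.41/0.337) = 0.2962.
Trapped volume = 555.0 × 0.2962 = 164.39 mL.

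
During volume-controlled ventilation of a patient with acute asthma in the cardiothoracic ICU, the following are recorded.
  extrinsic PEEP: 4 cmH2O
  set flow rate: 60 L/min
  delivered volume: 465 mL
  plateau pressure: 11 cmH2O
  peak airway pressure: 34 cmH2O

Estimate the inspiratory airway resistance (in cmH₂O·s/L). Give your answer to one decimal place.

23.0

Flow: 60 L/min ÷ 60 = 1 L/s.
Raw = (PIP − Pplat) / flow = (34 − 11) / 1 = 23.0 / 1 = 23.0 cmH2O·s/L.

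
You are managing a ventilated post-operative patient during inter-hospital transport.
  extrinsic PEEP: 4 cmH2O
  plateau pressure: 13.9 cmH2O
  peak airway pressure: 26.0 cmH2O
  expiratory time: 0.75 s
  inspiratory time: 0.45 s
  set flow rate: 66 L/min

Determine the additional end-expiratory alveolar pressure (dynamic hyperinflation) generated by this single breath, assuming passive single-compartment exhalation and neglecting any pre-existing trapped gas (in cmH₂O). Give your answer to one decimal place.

Flow: 66 L/min ÷ 60 = 1.1 L/s.
Vt = flow × Ti = 1.1 L/s × 0.45 s × 1000 mL/L = 495.0 mL.
R = (PIP − Pplat)/V̇ = (26.0 − 13.9) / 1.1 = 12.1/1.1 = 11.0 cmH2O·s/L.
C = Vt/(Pplat − PEEP) = 495.0 / (13.9 − 4) = 495.0/9.9 = 50.0 mL/cmH2O.
τ = R × C = 11.0 × 0.05 L/cmH2O = 0.55 s.
Fraction remaining = e^(−Te/τ) = e^(−0.75/0.55) = 0.2557; trapped volume = 495.0 × 0.2557 = 126.57 mL.
Additional alveolar pressure from trapping ≈ V_trapped / C = 126.57 / 50.0 = 2.531 cmH2O.

2.5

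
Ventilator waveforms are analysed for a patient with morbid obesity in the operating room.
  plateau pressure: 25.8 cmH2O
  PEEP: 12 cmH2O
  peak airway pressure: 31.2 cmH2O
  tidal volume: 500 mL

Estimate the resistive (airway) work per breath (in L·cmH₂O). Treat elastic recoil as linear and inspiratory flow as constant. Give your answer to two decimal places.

2.70

With constant inspiratory flow the resistive pressure is constant at PIP − Pplat = 31.2 − 25.8 = 5.4 cmH2O, so resistive work = 5.4 × 0.500 = 2.7 L·cmH2O.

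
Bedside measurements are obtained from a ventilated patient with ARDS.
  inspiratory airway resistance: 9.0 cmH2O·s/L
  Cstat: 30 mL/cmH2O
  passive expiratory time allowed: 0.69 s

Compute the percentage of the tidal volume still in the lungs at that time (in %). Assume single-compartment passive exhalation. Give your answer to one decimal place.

7.8

τ = R × C = 9.0 × 30 mL/cmH2O = 9.0 × 0.030 L/cmH2O = 0.27 s.
Passive exhalation: V(t)/V₀ = e^(−t/τ) = e^(−0.69/0.27) = 0.07765.
Fraction remaining = 0.07765 → 7.765%.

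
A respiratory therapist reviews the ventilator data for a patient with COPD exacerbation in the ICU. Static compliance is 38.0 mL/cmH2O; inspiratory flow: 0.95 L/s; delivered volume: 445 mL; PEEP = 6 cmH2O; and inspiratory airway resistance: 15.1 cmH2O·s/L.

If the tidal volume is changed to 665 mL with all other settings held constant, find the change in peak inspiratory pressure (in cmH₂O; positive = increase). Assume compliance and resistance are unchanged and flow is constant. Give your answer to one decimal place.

5.8

PIP = Vt/C + R·V̇ + PEEP (constant-flow equation of motion).
Only the elastic term changes: ΔPIP = ΔVt / C = (665 − 445) / 38.0 = 5.789 cmH2O.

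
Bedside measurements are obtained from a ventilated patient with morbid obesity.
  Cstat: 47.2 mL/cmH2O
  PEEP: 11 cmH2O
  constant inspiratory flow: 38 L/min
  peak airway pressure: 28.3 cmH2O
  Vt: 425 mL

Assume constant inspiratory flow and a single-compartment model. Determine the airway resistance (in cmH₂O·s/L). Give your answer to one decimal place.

13.1

Flow: 38 L/min ÷ 60 = 0.6333 L/s.
Equation of motion (constant flow): PIP = Vt/C + R·V̇ + PEEP.
R·V̇ = PIP − Vt/C − PEEP = 28.3 − 425/47.2 − 11 = 28.3 − 9.004 − 11 = 8.296 cmH2O.
R = 8.296 / 0.6333 = 13.1 cmH2O·s/L.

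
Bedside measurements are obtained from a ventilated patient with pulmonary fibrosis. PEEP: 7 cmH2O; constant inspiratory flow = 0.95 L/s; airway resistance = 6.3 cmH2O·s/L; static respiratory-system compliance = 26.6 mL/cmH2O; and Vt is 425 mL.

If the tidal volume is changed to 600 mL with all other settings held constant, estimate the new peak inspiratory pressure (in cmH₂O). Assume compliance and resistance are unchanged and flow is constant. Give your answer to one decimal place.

PIP = Vt/C + R·V̇ + PEEP (constant-flow equation of motion).
Only the elastic term changes: ΔPIP = ΔVt / C = (600 − 425) / 26.6 = 6.579 cmH2O.
Original PIP = 425/26.6 + 6.3×0.95 + 7 = 28.962 cmH2O; new PIP = 28.962 + (6.579) = 35.541 cmH2O.

35.5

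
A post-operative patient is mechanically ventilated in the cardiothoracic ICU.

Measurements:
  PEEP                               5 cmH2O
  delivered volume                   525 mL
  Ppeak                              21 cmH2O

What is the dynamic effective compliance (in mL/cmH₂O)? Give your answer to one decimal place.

32.8

Dynamic compliance = Vt / (PIP − PEEP) = 525 / (21 − 5) = 525 / 16.0 = 32.813 mL/cmH2O.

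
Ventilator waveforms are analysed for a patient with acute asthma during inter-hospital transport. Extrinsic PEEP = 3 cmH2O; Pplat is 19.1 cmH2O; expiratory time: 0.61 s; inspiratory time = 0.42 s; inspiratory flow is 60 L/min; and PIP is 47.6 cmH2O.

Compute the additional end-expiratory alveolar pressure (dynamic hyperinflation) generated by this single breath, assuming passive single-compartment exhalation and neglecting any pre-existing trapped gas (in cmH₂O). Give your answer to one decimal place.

7.1

Flow: 60 L/min ÷ 60 = 1 L/s.
Vt = flow × Ti = 1 L/s × 0.42 s × 1000 mL/L = 420.0 mL.
R = (PIP − Pplat)/V̇ = (47.6 − 19.1) / 1 = 28.5/1 = 28.5 cmH2O·s/L.
C = Vt/(Pplat − PEEP) = 420.0 / (19.1 − 3) = 420.0/16.1 = 26.087 mL/cmH2O.
τ = R × C = 28.5 × 0.02609 L/cmH2O = 0.7436 s.
Fraction remaining = e^(−Te/τ) = e^(−0.61/0.7436) = 0.4403; trapped volume = 420.0 × 0.4403 = 184.93 mL.
Additional alveolar pressure from trapping ≈ V_trapped / C = 184.93 / 26.087 = 7.089 cmH2O.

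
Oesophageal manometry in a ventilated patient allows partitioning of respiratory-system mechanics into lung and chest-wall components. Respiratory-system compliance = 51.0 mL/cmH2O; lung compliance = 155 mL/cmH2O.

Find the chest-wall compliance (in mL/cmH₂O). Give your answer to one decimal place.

1/Ccw = 1/Crs − 1/CL.
1/Ccw = 1/51.0 − 1/155 = 0.01316.
Ccw = 75.988 mL/cmH2O.

76.0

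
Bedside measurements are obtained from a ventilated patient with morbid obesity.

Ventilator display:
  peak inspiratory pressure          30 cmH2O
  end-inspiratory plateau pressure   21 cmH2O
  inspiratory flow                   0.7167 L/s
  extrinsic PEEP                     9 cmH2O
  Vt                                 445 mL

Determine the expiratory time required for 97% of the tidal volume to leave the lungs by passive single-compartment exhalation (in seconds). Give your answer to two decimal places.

1.63

R = (PIP − Pplat)/V̇ = (30 − 21) / 0.7167 = 9.0/0.7167 = 12.558 cmH2O·s/L.
C = Vt/(Pplat − PEEP) = 445.0 / (21 − 9) = 445.0/12.0 = 37.083 mL/cmH2O.
τ = R × C = 12.558 × 0.03708 L/cmH2O = 0.4657 s.
t = −τ·ln(1 − 0.97) = −0.4657·ln(0.03) = 1.633 s.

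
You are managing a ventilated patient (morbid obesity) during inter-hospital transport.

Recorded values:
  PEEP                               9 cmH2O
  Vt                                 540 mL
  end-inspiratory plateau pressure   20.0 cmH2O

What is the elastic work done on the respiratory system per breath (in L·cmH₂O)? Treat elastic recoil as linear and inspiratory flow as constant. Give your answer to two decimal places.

Elastic work ≈ ½ × (Pplat − PEEP) × Vt = 0.5 × (20.0 − 9) × 0.540 L = 0.5 × 11.0 × 0.540 = 2.97 L·cmH2O.

2.97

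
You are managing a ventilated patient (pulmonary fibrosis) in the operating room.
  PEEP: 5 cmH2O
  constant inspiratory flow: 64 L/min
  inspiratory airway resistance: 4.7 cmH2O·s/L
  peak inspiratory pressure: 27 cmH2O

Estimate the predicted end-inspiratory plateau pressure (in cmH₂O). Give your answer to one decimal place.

22.0

Flow: 64 L/min ÷ 60 = 1.0667 L/s.
Pplat = PIP − Raw × flow = 27 − 4.7 × 1.0667 = 27 − 5.013 = 21.987 cmH2O.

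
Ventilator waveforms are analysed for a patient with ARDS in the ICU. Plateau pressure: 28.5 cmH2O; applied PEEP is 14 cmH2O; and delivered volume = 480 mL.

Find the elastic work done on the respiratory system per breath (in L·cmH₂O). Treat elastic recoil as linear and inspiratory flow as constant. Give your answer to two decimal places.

Elastic work ≈ ½ × (Pplat − PEEP) × Vt = 0.5 × (28.5 − 14) × 0.480 L = 0.5 × 14.5 × 0.480 = 3.48 L·cmH2O.

3.48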